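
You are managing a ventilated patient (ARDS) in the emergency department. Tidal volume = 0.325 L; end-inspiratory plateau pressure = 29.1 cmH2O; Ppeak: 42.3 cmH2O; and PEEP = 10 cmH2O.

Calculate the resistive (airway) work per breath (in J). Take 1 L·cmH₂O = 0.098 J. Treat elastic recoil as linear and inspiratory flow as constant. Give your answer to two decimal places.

With constant inspiratory flow the resistive pressure is constant at PIP − Pplat = 42.3 − 29.1 = 13.2 cmH2O, so resistive work = 13.2 × 0.325 = 4.29 L·cmH2O.
× 0.098 J/(L·cmH2O) → 0.4204 J.

0.42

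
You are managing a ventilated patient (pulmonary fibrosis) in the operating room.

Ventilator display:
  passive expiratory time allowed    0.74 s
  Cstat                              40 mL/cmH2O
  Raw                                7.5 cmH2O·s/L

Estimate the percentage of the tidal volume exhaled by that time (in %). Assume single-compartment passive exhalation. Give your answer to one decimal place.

τ = R × C = 7.5 × 40 mL/cmH2O = 7.5 × 0.040 L/cmH2O = 0.3 s.
Passive exhalation: V(t)/V₀ = e^(−t/τ) = e^(−0.74/0.3) = 0.08487.
Fraction exhaled = 1 − 0.08487 = 0.9151 → 91.51%.

91.5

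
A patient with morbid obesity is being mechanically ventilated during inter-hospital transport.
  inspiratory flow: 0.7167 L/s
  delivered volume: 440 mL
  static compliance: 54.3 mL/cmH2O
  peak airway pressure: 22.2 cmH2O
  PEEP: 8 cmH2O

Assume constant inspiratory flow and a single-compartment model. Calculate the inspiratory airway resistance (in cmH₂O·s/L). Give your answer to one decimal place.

8.5

Equation of motion (constant flow): PIP = Vt/C + R·V̇ + PEEP.
R·V̇ = PIP − Vt/C − PEEP = 22.2 − 440/54.3 − 8 = 22.2 − 8.103 − 8 = 6.097 cmH2O.
R = 6.097 / 0.7167 = 8.507 cmH2O·s/L.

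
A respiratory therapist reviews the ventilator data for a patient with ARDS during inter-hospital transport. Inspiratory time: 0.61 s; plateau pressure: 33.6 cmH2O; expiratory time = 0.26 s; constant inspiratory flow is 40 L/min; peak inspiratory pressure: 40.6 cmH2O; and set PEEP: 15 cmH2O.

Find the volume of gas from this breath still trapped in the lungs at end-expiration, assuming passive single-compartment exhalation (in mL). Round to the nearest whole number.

131

Flow: 40 L/min ÷ 60 = 0.6667 L/s.
Vt = flow × Ti = 0.6667 L/s × 0.61 s × 1000 mL/L = 406.69 mL.
R = (PIP − Pplat)/V̇ = (40.6 − 33.6) / 0.6667 = 7.0/0.6667 = 10.499 cmH2O·s/L.
C = Vt/(Pplat − PEEP) = 406.69 / (33.6 − 15) = 406.69/18.6 = 21.865 mL/cmH2O.
τ = R × C = 10.499 × 0.02187 L/cmH2O = 0.2296 s.
Fraction remaining = e^(−Te/τ) = e^(−0.26/0.2296) = 0.3223.
Trapped volume = 406.69 × 0.3223 = 131.08 mL.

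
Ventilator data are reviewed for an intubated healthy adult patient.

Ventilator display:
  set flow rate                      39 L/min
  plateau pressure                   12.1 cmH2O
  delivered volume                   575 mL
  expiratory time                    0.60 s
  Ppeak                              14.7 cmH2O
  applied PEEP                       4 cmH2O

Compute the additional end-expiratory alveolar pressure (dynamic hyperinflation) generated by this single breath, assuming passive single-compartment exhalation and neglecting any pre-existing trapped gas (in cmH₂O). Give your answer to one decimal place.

Flow: 39 L/min ÷ 60 = 0.65 L/s.
R = (PIP − Pplat)/V̇ = (14.7 − 12.1) / 0.65 = 2.6/0.65 = 4.0 cmH2O·s/L.
C = Vt/(Pplat − PEEP) = 575.0 / (12.1 − 4) = 575.0/8.1 = 70.988 mL/cmH2O.
τ = R × C = 4.0 × 0.07099 L/cmH2O = 0.284 s.
Fraction remaining = e^(−Te/τ) = e^(−0.60/0.284) = 0.1209; trapped volume = 575.0 × 0.1209 = 69.518 mL.
Additional alveolar pressure from trapping ≈ V_trapped / C = 69.518 / 70.988 = 0.9793 cmH2O.

1.0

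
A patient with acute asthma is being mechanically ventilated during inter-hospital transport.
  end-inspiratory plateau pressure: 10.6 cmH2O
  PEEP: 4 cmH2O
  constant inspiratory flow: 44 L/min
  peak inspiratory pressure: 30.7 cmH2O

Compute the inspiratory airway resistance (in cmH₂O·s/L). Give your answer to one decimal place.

Flow: 44 L/min ÷ 60 = 0.7333 L/s.
Raw = (PIP − Pplat) / flow = (30.7 − 10.6) / 0.7333 = 20.1 / 0.7333 = 27.41 cmH2O·s/L.

27.4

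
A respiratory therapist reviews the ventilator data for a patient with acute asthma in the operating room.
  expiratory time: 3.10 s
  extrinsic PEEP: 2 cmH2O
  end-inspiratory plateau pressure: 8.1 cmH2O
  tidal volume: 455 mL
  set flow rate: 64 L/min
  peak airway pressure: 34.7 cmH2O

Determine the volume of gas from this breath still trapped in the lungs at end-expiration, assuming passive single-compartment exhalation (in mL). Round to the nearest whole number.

Flow: 64 L/min ÷ 60 = 1.0667 L/s.
R = (PIP − Pplat)/V̇ = (34.7 − 8.1) / 1.0667 = 26.6/1.0667 = 24.937 cmH2O·s/L.
C = Vt/(Pplat − PEEP) = 455.0 / (8.1 − 2) = 455.0/6.1 = 74.59 mL/cmH2O.
τ = R × C = 24.937 × 0.07459 L/cmH2O = 1.86 s.
Fraction remaining = e^(−Te/τ) = e^(−3.10/1.86) = 0.1889.
Trapped volume = 455.0 × 0.1889 = 85.95 mL.

86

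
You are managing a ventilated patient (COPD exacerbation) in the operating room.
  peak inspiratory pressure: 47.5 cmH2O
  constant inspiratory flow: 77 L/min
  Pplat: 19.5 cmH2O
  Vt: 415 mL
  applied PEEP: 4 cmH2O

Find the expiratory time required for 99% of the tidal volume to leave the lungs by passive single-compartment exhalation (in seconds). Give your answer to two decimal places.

Flow: 77 L/min ÷ 60 = 1.2833 L/s.
R = (PIP − Pplat)/V̇ = (47.5 − 19.5) / 1.2833 = 28.0/1.2833 = 21.819 cmH2O·s/L.
C = Vt/(Pplat − PEEP) = 415.0 / (19.5 − 4) = 415.0/15.5 = 26.774 mL/cmH2O.
τ = R × C = 21.819 × 0.02677 L/cmH2O = 0.5841 s.
t = −τ·ln(1 − 0.99) = −0.5841·ln(0.01) = 2.69 s.

2.69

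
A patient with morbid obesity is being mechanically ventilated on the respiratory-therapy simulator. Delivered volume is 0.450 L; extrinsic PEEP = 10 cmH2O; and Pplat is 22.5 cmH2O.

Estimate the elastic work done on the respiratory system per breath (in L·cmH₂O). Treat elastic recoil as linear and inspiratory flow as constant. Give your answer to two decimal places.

Elastic work ≈ ½ × (Pplat − PEEP) × Vt = 0.5 × (22.5 − 10) × 0.450 L = 0.5 × 12.5 × 0.450 = 2.813 L·cmH2O.

2.81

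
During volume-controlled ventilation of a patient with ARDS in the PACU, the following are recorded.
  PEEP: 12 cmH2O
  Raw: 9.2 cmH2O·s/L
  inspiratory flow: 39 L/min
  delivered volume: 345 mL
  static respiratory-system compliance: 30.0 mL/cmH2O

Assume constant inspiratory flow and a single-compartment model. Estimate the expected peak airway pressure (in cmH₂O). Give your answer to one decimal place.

29.5

Flow: 39 L/min ÷ 60 = 0.65 L/s.
Equation of motion (constant flow): PIP = Vt/C + R·V̇ + PEEP.
PIP = 345/30.0 + 9.2×0.65 + 12 = 11.5 + 5.98 + 12 = 29.48 cmH2O.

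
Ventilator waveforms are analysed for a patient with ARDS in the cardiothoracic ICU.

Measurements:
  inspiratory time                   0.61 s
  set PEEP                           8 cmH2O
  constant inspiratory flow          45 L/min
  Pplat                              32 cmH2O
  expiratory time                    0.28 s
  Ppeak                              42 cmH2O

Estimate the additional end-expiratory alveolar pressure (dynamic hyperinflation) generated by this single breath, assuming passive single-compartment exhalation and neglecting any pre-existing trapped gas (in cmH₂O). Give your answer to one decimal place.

8.0

Flow: 45 L/min ÷ 60 = 0.75 L/s.
Vt = flow × Ti = 0.75 L/s × 0.61 s × 1000 mL/L = 457.5 mL.
R = (PIP − Pplat)/V̇ = (42 − 32) / 0.75 = 10.0/0.75 = 13.333 cmH2O·s/L.
C = Vt/(Pplat − PEEP) = 457.5 / (32 − 8) = 457.5/24.0 = 19.063 mL/cmH2O.
τ = R × C = 13.333 × 0.01906 L/cmH2O = 0.2541 s.
Fraction remaining = e^(−Te/τ) = e^(−0.28/0.2541) = 0.3322; trapped volume = 457.5 × 0.3322 = 151.98 mL.
Additional alveolar pressure from trapping ≈ V_trapped / C = 151.98 / 19.063 = 7.973 cmH2O.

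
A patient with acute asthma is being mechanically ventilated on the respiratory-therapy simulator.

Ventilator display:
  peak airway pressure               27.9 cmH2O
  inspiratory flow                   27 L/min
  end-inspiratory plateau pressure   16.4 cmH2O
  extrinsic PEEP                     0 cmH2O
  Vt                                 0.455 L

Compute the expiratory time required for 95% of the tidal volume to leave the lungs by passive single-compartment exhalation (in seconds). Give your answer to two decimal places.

Flow: 27 L/min ÷ 60 = 0.45 L/s.
R = (PIP − Pplat)/V̇ = (27.9 − 16.4) / 0.45 = 11.5/0.45 = 25.556 cmH2O·s/L.
C = Vt/(Pplat − PEEP) = 455.0 / (16.4 − 0) = 455.0/16.4 = 27.744 mL/cmH2O.
τ = R × C = 25.556 × 0.02774 L/cmH2O = 0.7089 s.
t = −τ·ln(1 − 0.95) = −0.7089·ln(0.05) = 2.124 s.

2.12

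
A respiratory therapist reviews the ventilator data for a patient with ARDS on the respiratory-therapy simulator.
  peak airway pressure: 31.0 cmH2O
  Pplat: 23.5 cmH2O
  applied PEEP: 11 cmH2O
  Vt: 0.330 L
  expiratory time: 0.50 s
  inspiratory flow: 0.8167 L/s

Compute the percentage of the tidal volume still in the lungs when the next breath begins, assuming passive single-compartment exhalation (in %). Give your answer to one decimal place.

R = (PIP − Pplat)/V̇ = (31.0 − 23.5) / 0.8167 = 7.5/0.8167 = 9.183 cmH2O·s/L.
C = Vt/(Pplat − PEEP) = 330.0 / (23.5 − 11) = 330.0/12.5 = 26.4 mL/cmH2O.
τ = R × C = 9.183 × 0.0264 L/cmH2O = 0.2424 s.
Fraction remaining at end-expiration = e^(−Te/τ) = e^(−0.50/0.2424) = 0.1271 → 12.71%.

12.7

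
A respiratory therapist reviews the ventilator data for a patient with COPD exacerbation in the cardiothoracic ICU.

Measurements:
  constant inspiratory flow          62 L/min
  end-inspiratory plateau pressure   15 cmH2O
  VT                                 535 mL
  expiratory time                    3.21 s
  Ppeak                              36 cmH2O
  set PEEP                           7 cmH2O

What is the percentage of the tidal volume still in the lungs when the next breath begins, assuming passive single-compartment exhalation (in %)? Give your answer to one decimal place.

Flow: 62 L/min ÷ 60 = 1.0333 L/s.
R = (PIP − Pplat)/V̇ = (36 − 15) / 1.0333 = 21.0/1.0333 = 20.323 cmH2O·s/L.
C = Vt/(Pplat − PEEP) = 535.0 / (15 − 7) = 535.0/8.0 = 66.875 mL/cmH2O.
τ = R × C = 20.323 × 0.06688 L/cmH2O = 1.359 s.
Fraction remaining at end-expiration = e^(−Te/τ) = e^(−3.21/1.359) = 0.09423 → 9.423%.

9.4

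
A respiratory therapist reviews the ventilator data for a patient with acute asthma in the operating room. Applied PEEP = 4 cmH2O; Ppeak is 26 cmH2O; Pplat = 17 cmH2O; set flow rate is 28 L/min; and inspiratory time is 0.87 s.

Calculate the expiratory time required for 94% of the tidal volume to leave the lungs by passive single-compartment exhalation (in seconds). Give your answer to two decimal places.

1.69

Flow: 28 L/min ÷ 60 = 0.4667 L/s.
Vt = flow × Ti = 0.4667 L/s × 0.87 s × 1000 mL/L = 406.03 mL.
R = (PIP − Pplat)/V̇ = (26 − 17) / 0.4667 = 9.0/0.4667 = 19.284 cmH2O·s/L.
C = Vt/(Pplat − PEEP) = 406.03 / (17 − 4) = 406.03/13.0 = 31.233 mL/cmH2O.
τ = R × C = 19.284 × 0.03123 L/cmH2O = 0.6022 s.
t = −τ·ln(1 − 0.94) = −0.6022·ln(0.06) = 1.694 s.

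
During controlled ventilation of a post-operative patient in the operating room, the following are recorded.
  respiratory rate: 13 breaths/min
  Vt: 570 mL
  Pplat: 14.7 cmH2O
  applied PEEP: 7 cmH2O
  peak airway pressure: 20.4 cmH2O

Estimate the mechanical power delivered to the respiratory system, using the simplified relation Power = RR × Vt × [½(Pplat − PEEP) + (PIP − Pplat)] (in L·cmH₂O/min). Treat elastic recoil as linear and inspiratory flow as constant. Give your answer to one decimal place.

Per-breath work = Vt × [½(Pplat−PEEP) + (PIP−Pplat)] = 0.570 × [0.5×7.7 + 5.7] = 0.570 × 9.55 = 5.444 L·cmH2O.
Power = 13 × 5.444 = 70.772 L·cmH2O/min.

70.8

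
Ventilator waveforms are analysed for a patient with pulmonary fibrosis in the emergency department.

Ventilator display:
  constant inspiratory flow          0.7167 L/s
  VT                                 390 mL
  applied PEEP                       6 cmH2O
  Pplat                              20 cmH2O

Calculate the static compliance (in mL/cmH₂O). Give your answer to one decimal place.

27.9

Cstat = Vt / (Pplat − PEEP) = 390 / (20 − 6) = 390 / 14.0 = 27.857 mL/cmH2O.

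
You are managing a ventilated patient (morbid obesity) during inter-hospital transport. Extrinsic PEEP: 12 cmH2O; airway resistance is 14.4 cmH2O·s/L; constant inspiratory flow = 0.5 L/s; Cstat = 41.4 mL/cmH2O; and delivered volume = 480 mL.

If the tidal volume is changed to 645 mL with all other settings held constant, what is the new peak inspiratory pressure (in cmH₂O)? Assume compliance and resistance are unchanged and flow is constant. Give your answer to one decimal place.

PIP = Vt/C + R·V̇ + PEEP (constant-flow equation of motion).
Only the elastic term changes: ΔPIP = ΔVt / C = (645 − 480) / 41.4 = 3.986 cmH2O.
Original PIP = 480/41.4 + 14.4×0.5 + 12 = 30.794 cmH2O; new PIP = 30.794 + (3.986) = 34.78 cmH2O.

34.8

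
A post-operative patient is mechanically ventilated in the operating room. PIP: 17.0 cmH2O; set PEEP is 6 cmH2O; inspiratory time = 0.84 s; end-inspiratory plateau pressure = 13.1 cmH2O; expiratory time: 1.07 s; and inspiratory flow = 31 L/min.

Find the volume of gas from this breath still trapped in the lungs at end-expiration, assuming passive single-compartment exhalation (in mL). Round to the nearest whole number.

Flow: 31 L/min ÷ 60 = 0.5167 L/s.
Vt = flow × Ti = 0.5167 L/s × 0.84 s × 1000 mL/L = 434.03 mL.
R = (PIP − Pplat)/V̇ = (17.0 − 13.1) / 0.5167 = 3.9/0.5167 = 7.548 cmH2O·s/L.
C = Vt/(Pplat − PEEP) = 434.03 / (13.1 − 6) = 434.03/7.1 = 61.131 mL/cmH2O.
τ = R × C = 7.548 × 0.06113 L/cmH2O = 0.4614 s.
Fraction remaining = e^(−Te/τ) = e^(−1.07/0.4614) = 0.09837.
Trapped volume = 434.03 × 0.09837 = 42.696 mL.

43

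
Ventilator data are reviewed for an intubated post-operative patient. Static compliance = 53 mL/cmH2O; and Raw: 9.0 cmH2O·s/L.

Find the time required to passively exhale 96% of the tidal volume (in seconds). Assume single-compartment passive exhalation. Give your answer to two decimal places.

τ = R × C = 9.0 × 53 mL/cmH2O = 9.0 × 0.053 L/cmH2O = 0.477 s.
Exhaled fraction f = 1 − e^(−t/τ) → t = −τ·ln(1 − f) = −0.477·ln(0.04) = 1.535 s.

1.54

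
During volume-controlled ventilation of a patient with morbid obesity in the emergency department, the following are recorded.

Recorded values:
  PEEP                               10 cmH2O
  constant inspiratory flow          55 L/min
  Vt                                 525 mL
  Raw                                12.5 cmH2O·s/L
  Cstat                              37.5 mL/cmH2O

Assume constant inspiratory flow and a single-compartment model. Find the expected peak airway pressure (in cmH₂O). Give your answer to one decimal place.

Flow: 55 L/min ÷ 60 = 0.9167 L/s.
Equation of motion (constant flow): PIP = Vt/C + R·V̇ + PEEP.
PIP = 525/37.5 + 12.5×0.9167 + 10 = 14.0 + 11.459 + 10 = 35.459 cmH2O.

35.5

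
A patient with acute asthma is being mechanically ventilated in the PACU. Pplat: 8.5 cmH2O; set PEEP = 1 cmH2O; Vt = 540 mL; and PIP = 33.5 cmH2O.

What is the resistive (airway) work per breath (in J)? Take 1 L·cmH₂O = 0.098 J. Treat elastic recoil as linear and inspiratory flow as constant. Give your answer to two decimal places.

With constant inspiratory flow the resistive pressure is constant at PIP − Pplat = 33.5 − 8.5 = 25.0 cmH2O, so resistive work = 25.0 × 0.540 = 13.5 L·cmH2O.
× 0.098 J/(L·cmH2O) → 1.323 J.

1.32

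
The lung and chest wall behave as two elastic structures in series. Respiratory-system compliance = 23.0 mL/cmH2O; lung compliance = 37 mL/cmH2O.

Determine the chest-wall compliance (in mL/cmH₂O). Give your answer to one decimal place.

1/Ccw = 1/Crs − 1/CL.
1/Ccw = 1/23.0 − 1/37 = 0.01645.
Ccw = 60.79 mL/cmH2O.

60.8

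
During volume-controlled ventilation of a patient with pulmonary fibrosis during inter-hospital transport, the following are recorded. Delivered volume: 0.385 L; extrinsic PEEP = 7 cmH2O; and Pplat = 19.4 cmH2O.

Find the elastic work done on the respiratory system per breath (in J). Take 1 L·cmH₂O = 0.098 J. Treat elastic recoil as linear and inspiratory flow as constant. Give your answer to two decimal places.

0.23

Elastic work ≈ ½ × (Pplat − PEEP) × Vt = 0.5 × (19.4 − 7) × 0.385 L = 0.5 × 12.4 × 0.385 = 2.387 L·cmH2O.
× 0.098 J/(L·cmH2O) → 0.2339 J.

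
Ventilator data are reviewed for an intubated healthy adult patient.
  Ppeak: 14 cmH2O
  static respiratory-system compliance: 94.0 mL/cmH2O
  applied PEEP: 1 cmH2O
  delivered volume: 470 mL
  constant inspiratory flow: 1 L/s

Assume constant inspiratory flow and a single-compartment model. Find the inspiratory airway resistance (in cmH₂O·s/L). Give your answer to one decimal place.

Equation of motion (constant flow): PIP = Vt/C + R·V̇ + PEEP.
R·V̇ = PIP − Vt/C − PEEP = 14 − 470/94.0 − 1 = 14 − 5.0 − 1 = 8.0 cmH2O.
R = 8.0 / 1 = 8.0 cmH2O·s/L.

8.0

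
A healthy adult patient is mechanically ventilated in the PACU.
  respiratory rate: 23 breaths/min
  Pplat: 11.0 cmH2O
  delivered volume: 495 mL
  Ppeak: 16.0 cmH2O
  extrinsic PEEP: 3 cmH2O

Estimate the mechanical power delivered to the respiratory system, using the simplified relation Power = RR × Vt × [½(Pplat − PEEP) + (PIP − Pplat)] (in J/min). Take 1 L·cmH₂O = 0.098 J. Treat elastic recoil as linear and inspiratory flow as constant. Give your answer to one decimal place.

10.0

Per-breath work = Vt × [½(Pplat−PEEP) + (PIP−Pplat)] = 0.495 × [0.5×8.0 + 5.0] = 0.495 × 9.0 = 4.455 L·cmH2O.
Power = 23 × 4.455 = 102.47 L·cmH2O/min.
× 0.098 J/(L·cmH2O) → 10.042 J/min.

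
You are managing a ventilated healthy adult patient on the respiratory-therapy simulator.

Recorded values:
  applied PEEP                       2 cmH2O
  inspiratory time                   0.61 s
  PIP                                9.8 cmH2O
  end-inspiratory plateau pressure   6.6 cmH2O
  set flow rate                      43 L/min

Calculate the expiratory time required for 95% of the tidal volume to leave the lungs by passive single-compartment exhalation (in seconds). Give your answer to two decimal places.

Flow: 43 L/min ÷ 60 = 0.7167 L/s.
Vt = flow × Ti = 0.7167 L/s × 0.61 s × 1000 mL/L = 437.19 mL.
R = (PIP − Pplat)/V̇ = (9.8 − 6.6) / 0.7167 = 3.2/0.7167 = 4.465 cmH2O·s/L.
C = Vt/(Pplat − PEEP) = 437.19 / (6.6 − 2) = 437.19/4.6 = 95.041 mL/cmH2O.
τ = R × C = 4.465 × 0.09504 L/cmH2O = 0.4244 s.
t = −τ·ln(1 − 0.95) = −0.4244·ln(0.05) = 1.271 s.

1.27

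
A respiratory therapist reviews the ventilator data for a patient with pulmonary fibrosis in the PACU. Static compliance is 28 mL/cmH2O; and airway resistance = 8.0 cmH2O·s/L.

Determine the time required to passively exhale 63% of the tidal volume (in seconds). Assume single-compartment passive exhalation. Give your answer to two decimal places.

τ = R × C = 8.0 × 28 mL/cmH2O = 8.0 × 0.028 L/cmH2O = 0.224 s.
Exhaled fraction f = 1 − e^(−t/τ) → t = −τ·ln(1 − f) = −0.224·ln(0.37) = 0.2227 s.

0.22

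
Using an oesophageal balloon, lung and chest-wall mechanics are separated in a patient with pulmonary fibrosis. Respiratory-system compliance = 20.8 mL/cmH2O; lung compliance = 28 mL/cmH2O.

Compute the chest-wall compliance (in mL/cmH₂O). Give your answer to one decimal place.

1/Ccw = 1/Crs − 1/CL.
1/Ccw = 1/20.8 − 1/28 = 0.01236.
Ccw = 80.906 mL/cmH2O.

80.9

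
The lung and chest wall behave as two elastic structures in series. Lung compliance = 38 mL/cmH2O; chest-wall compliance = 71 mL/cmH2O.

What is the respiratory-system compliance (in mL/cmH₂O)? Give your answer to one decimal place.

24.8

Lung and chest wall are elastances in series: 1/Crs = 1/CL + 1/Ccw.
1/Crs = 1/38 + 1/71 = 0.0404.
Crs = 24.752 mL/cmH2O.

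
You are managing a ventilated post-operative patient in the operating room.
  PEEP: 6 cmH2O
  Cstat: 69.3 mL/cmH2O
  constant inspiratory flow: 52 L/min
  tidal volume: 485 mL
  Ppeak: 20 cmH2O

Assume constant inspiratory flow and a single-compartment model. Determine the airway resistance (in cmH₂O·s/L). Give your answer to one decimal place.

Flow: 52 L/min ÷ 60 = 0.8667 L/s.
Equation of motion (constant flow): PIP = Vt/C + R·V̇ + PEEP.
R·V̇ = PIP − Vt/C − PEEP = 20 − 485/69.3 − 6 = 20 − 6.999 − 6 = 7.001 cmH2O.
R = 7.001 / 0.8667 = 8.078 cmH2O·s/L.

8.1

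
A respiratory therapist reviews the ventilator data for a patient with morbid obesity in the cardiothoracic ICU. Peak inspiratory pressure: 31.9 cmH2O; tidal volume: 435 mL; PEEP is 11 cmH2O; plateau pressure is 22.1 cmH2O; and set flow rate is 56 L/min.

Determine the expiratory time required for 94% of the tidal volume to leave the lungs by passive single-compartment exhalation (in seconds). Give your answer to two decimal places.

1.16

Flow: 56 L/min ÷ 60 = 0.9333 L/s.
R = (PIP − Pplat)/V̇ = (31.9 − 22.1) / 0.9333 = 9.8/0.9333 = 10.5 cmH2O·s/L.
C = Vt/(Pplat − PEEP) = 435.0 / (22.1 − 11) = 435.0/11.1 = 39.189 mL/cmH2O.
τ = R × C = 10.5 × 0.03919 L/cmH2O = 0.4115 s.
t = −τ·ln(1 − 0.94) = −0.4115·ln(0.06) = 1.158 s.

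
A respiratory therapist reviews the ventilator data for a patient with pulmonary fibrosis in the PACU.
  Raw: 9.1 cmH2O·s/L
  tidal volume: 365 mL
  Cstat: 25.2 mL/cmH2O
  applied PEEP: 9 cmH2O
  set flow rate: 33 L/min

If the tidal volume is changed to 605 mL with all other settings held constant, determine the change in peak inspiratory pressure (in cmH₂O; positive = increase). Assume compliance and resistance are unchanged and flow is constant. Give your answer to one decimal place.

9.5

PIP = Vt/C + R·V̇ + PEEP (constant-flow equation of motion).
Only the elastic term changes: ΔPIP = ΔVt / C = (605 − 365) / 25.2 = 9.524 cmH2O.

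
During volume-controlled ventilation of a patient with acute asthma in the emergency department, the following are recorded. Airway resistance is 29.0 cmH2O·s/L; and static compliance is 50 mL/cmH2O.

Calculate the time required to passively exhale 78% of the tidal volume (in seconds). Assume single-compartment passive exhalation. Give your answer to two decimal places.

τ = R × C = 29.0 × 50 mL/cmH2O = 29.0 × 0.050 L/cmH2O = 1.45 s.
Exhaled fraction f = 1 − e^(−t/τ) → t = −τ·ln(1 − f) = −1.45·ln(0.22) = 2.195 s.

2.20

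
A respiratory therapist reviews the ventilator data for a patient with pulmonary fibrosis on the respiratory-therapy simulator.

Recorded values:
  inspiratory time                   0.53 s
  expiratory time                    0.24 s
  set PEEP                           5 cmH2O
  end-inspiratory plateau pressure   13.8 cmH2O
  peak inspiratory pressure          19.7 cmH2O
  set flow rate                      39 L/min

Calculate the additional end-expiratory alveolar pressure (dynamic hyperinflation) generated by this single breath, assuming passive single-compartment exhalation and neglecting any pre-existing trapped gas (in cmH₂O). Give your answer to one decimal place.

4.5

Flow: 39 L/min ÷ 60 = 0.65 L/s.
Vt = flow × Ti = 0.65 L/s × 0.53 s × 1000 mL/L = 344.5 mL.
R = (PIP − Pplat)/V̇ = (19.7 − 13.8) / 0.65 = 5.9/0.65 = 9.077 cmH2O·s/L.
C = Vt/(Pplat − PEEP) = 344.5 / (13.8 − 5) = 344.5/8.8 = 39.148 mL/cmH2O.
τ = R × C = 9.077 × 0.03915 L/cmH2O = 0.3554 s.
Fraction remaining = e^(−Te/τ) = e^(−0.24/0.3554) = 0.509; trapped volume = 344.5 × 0.509 = 175.35 mL.
Additional alveolar pressure from trapping ≈ V_trapped / C = 175.35 / 39.148 = 4.479 cmH2O.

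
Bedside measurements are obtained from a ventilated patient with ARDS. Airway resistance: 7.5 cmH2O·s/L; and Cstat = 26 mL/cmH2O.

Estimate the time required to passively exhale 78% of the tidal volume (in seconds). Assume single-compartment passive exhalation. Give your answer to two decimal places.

0.30

τ = R × C = 7.5 × 26 mL/cmH2O = 7.5 × 0.026 L/cmH2O = 0.195 s.
Exhaled fraction f = 1 − e^(−t/τ) → t = −τ·ln(1 − f) = −0.195·ln(0.22) = 0.2953 s.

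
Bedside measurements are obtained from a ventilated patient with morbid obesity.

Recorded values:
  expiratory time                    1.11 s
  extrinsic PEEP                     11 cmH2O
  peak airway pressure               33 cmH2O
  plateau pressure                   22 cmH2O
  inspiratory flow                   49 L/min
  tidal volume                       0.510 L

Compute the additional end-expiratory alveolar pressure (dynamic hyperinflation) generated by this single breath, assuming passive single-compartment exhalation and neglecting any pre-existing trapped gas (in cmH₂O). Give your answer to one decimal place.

1.9

Flow: 49 L/min ÷ 60 = 0.8167 L/s.
R = (PIP − Pplat)/V̇ = (33 − 22) / 0.8167 = 11.0/0.8167 = 13.469 cmH2O·s/L.
C = Vt/(Pplat − PEEP) = 510.0 / (22 − 11) = 510.0/11.0 = 46.364 mL/cmH2O.
τ = R × C = 13.469 × 0.04636 L/cmH2O = 0.6244 s.
Fraction remaining = e^(−Te/τ) = e^(−1.11/0.6244) = 0.169; trapped volume = 510.0 × 0.169 = 86.19 mL.
Additional alveolar pressure from trapping ≈ V_trapped / C = 86.19 / 46.364 = 1.859 cmH2O.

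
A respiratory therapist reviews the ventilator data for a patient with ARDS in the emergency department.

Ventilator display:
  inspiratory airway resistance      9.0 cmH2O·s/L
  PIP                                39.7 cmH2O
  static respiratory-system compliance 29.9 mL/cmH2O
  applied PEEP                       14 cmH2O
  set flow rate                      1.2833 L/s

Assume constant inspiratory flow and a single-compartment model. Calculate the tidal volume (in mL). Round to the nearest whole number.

Equation of motion (constant flow): PIP = Vt/C + R·V̇ + PEEP.
Vt/C = PIP − R·V̇ − PEEP = 39.7 − 11.55 − 14 = 14.15 cmH2O.
Vt = C × 14.15 = 29.9 × 14.15 = 423.09 mL.

423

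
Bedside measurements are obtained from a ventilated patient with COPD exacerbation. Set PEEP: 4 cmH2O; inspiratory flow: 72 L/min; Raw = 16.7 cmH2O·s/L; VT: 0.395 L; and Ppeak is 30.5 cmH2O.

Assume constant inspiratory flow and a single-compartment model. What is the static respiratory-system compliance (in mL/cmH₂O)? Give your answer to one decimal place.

61.1

Flow: 72 L/min ÷ 60 = 1.2 L/s.
Equation of motion (constant flow): PIP = Vt/C + R·V̇ + PEEP.
Vt/C = PIP − R·V̇ − PEEP = 30.5 − 16.7×1.2 − 4 = 30.5 − 20.04 − 4 = 6.46 cmH2O.
C = Vt / 6.46 = 395 / 6.46 = 61.146 mL/cmH2O.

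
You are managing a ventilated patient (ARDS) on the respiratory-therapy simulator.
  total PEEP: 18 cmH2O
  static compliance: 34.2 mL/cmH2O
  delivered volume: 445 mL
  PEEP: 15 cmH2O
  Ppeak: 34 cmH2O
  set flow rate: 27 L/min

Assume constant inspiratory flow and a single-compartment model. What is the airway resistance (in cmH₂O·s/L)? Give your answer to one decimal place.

Flow: 27 L/min ÷ 60 = 0.45 L/s.
Total PEEP = 18 cmH2O (set 15 + intrinsic 3); this is the baseline alveolar pressure.
Equation of motion (constant flow): PIP = Vt/C + R·V̇ + PEEP.
R·V̇ = PIP − Vt/C − PEEP = 34 − 445/34.2 − 18 = 34 − 13.012 − 18 = 2.988 cmH2O.
R = 2.988 / 0.45 = 6.64 cmH2O·s/L.

6.6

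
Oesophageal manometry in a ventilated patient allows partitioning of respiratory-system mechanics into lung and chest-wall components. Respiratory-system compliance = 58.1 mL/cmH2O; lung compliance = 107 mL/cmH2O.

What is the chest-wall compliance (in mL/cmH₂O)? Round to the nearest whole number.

1/Ccw = 1/Crs − 1/CL.
1/Ccw = 1/58.1 − 1/107 = 0.007866.
Ccw = 127.13 mL/cmH2O.

127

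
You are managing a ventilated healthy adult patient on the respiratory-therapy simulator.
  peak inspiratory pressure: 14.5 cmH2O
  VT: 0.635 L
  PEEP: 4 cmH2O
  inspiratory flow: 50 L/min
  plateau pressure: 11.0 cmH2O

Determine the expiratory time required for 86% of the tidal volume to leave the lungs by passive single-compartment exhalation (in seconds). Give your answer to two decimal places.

0.75

Flow: 50 L/min ÷ 60 = 0.8333 L/s.
R = (PIP − Pplat)/V̇ = (14.5 − 11.0) / 0.8333 = 3.5/0.8333 = 4.2 cmH2O·s/L.
C = Vt/(Pplat − PEEP) = 635.0 / (11.0 − 4) = 635.0/7.0 = 90.714 mL/cmH2O.
τ = R × C = 4.2 × 0.09071 L/cmH2O = 0.381 s.
t = −τ·ln(1 − 0.86) = −0.381·ln(0.14) = 0.7491 s.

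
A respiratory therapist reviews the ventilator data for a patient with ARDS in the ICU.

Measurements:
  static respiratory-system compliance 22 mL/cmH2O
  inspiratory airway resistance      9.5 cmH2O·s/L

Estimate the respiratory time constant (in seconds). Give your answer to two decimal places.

τ = R × C = 9.5 × 22 mL/cmH2O = 9.5 × 0.022 L/cmH2O = 0.209 s.

0.21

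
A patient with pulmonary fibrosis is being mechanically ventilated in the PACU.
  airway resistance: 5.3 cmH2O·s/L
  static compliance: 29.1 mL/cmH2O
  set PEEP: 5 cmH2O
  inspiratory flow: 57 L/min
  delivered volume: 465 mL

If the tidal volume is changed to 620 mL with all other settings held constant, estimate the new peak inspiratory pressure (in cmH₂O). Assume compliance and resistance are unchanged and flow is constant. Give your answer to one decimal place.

31.3

Flow: 57 L/min ÷ 60 = 0.95 L/s.
PIP = Vt/C + R·V̇ + PEEP (constant-flow equation of motion).
Only the elastic term changes: ΔPIP = ΔVt / C = (620 − 465) / 29.1 = 5.326 cmH2O.
Original PIP = 465/29.1 + 5.3×0.95 + 5 = 26.014 cmH2O; new PIP = 26.014 + (5.326) = 31.34 cmH2O.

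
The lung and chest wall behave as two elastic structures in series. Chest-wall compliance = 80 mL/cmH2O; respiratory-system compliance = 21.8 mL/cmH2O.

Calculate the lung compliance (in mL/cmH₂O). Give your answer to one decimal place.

30.0

1/CL = 1/Crs − 1/Ccw.
1/CL = 1/21.8 − 1/80 = 0.03337.
CL = 29.967 mL/cmH2O.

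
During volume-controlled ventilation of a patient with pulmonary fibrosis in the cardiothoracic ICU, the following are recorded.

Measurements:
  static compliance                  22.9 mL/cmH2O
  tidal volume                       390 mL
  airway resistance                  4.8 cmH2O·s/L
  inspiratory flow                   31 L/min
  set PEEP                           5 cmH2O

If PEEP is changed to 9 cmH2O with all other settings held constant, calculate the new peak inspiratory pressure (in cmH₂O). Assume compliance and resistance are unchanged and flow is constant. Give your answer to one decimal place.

28.5

Flow: 31 L/min ÷ 60 = 0.5167 L/s.
PIP = Vt/C + R·V̇ + PEEP (constant-flow equation of motion).
Only the baseline term changes: ΔPIP = ΔPEEP = 9 − 5 = 4.0 cmH2O.
Original PIP = 390/22.9 + 4.8×0.5167 + 5 = 24.511 cmH2O; new PIP = 24.511 + (4.0) = 28.511 cmH2O.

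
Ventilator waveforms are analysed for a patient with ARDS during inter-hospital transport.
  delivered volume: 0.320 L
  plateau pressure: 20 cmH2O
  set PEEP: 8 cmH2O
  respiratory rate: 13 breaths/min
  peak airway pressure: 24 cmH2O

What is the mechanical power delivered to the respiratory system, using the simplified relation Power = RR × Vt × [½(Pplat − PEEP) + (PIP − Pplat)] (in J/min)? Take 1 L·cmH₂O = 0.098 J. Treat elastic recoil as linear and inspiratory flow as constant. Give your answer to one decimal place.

4.1

Per-breath work = Vt × [½(Pplat−PEEP) + (PIP−Pplat)] = 0.320 × [0.5×12.0 + 4.0] = 0.320 × 10.0 = 3.2 L·cmH2O.
Power = 13 × 3.2 = 41.6 L·cmH2O/min.
× 0.098 J/(L·cmH2O) → 4.077 J/min.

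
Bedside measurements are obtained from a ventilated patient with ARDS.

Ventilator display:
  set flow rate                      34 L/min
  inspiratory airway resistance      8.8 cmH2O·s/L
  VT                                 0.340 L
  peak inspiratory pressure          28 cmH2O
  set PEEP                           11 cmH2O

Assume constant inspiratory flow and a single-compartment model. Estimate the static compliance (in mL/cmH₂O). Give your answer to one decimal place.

28.3

Flow: 34 L/min ÷ 60 = 0.5667 L/s.
Equation of motion (constant flow): PIP = Vt/C + R·V̇ + PEEP.
Vt/C = PIP − R·V̇ − PEEP = 28 − 8.8×0.5667 − 11 = 28 − 4.987 − 11 = 12.013 cmH2O.
C = Vt / 12.013 = 340 / 12.013 = 28.303 mL/cmH2O.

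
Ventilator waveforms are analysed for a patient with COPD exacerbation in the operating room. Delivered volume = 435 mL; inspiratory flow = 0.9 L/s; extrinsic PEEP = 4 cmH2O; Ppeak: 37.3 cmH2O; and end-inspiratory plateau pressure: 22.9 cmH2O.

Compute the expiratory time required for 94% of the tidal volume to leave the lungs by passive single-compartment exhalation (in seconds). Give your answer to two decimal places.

1.04

R = (PIP − Pplat)/V̇ = (37.3 − 22.9) / 0.9 = 14.4/0.9 = 16.0 cmH2O·s/L.
C = Vt/(Pplat − PEEP) = 435.0 / (22.9 − 4) = 435.0/18.9 = 23.016 mL/cmH2O.
τ = R × C = 16.0 × 0.02302 L/cmH2O = 0.3683 s.
t = −τ·ln(1 − 0.94) = −0.3683·ln(0.06) = 1.036 s.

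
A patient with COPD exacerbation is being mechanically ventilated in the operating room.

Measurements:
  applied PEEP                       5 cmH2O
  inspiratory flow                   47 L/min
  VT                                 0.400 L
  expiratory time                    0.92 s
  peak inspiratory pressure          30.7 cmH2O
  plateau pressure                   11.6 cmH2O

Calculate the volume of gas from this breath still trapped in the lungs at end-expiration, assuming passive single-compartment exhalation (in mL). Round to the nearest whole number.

215

Flow: 47 L/min ÷ 60 = 0.7833 L/s.
R = (PIP − Pplat)/V̇ = (30.7 − 11.6) / 0.7833 = 19.1/0.7833 = 24.384 cmH2O·s/L.
C = Vt/(Pplat − PEEP) = 400.0 / (11.6 − 5) = 400.0/6.6 = 60.606 mL/cmH2O.
τ = R × C = 24.384 × 0.06061 L/cmH2O = 1.478 s.
Fraction remaining = e^(−Te/τ) = e^(−0.92/1.478) = 0.5366.
Trapped volume = 400.0 × 0.5366 = 214.64 mL.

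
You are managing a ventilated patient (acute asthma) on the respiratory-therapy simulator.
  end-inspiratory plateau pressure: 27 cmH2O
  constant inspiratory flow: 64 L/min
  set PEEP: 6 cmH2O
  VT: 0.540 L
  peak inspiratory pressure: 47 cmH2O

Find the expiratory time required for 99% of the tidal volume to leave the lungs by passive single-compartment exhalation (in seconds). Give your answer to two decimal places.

Flow: 64 L/min ÷ 60 = 1.0667 L/s.
R = (PIP − Pplat)/V̇ = (47 − 27) / 1.0667 = 20.0/1.0667 = 18.749 cmH2O·s/L.
C = Vt/(Pplat − PEEP) = 540.0 / (27 − 6) = 540.0/21.0 = 25.714 mL/cmH2O.
τ = R × C = 18.749 × 0.02571 L/cmH2O = 0.482 s.
t = −τ·ln(1 − 0.99) = −0.482·ln(0.01) = 2.22 s.

2.22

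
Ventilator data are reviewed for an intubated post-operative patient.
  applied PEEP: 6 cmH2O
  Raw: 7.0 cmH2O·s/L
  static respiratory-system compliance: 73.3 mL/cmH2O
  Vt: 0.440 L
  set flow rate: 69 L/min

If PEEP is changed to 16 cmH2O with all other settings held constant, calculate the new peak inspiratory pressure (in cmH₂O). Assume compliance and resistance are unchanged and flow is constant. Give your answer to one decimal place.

Flow: 69 L/min ÷ 60 = 1.15 L/s.
PIP = Vt/C + R·V̇ + PEEP (constant-flow equation of motion).
Only the baseline term changes: ΔPIP = ΔPEEP = 16 − 6 = 10.0 cmH2O.
Original PIP = 440/73.3 + 7.0×1.15 + 6 = 20.053 cmH2O; new PIP = 20.053 + (10.0) = 30.053 cmH2O.

30.1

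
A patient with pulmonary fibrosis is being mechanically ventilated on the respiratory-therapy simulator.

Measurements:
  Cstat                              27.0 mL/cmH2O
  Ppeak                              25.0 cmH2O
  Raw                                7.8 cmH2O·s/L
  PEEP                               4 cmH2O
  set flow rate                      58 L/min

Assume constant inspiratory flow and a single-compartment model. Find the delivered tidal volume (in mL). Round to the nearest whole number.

363

Flow: 58 L/min ÷ 60 = 0.9667 L/s.
Equation of motion (constant flow): PIP = Vt/C + R·V̇ + PEEP.
Vt/C = PIP − R·V̇ − PEEP = 25.0 − 7.54 − 4 = 13.46 cmH2O.
Vt = C × 13.46 = 27.0 × 13.46 = 363.42 mL.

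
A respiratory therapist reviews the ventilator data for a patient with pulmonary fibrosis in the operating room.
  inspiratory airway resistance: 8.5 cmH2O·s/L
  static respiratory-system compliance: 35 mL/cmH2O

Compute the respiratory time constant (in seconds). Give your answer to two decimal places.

τ = R × C = 8.5 × 35 mL/cmH2O = 8.5 × 0.035 L/cmH2O = 0.2975 s.

0.30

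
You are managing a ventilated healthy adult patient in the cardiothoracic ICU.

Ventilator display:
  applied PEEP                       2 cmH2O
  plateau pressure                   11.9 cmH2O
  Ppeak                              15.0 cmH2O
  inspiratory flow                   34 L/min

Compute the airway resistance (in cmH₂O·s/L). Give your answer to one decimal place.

Flow: 34 L/min ÷ 60 = 0.5667 L/s.
Raw = (PIP − Pplat) / flow = (15.0 − 11.9) / 0.5667 = 3.1 / 0.5667 = 5.47 cmH2O·s/L.

5.5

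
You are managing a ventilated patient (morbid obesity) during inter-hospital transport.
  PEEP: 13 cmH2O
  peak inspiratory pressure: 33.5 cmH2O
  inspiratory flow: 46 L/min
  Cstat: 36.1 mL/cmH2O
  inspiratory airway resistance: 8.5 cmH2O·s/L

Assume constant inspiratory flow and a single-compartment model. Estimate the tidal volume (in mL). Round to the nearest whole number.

505

Flow: 46 L/min ÷ 60 = 0.7667 L/s.
Equation of motion (constant flow): PIP = Vt/C + R·V̇ + PEEP.
Vt/C = PIP − R·V̇ − PEEP = 33.5 − 6.517 − 13 = 13.983 cmH2O.
Vt = C × 13.983 = 36.1 × 13.983 = 504.79 mL.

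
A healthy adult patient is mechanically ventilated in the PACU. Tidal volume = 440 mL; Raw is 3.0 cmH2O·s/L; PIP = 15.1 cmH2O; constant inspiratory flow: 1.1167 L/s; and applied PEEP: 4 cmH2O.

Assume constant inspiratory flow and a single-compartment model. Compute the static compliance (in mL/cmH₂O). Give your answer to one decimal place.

Equation of motion (constant flow): PIP = Vt/C + R·V̇ + PEEP.
Vt/C = PIP − R·V̇ − PEEP = 15.1 − 3.0×1.1167 − 4 = 15.1 − 3.35 − 4 = 7.75 cmH2O.
C = Vt / 7.75 = 440 / 7.75 = 56.774 mL/cmH2O.

56.8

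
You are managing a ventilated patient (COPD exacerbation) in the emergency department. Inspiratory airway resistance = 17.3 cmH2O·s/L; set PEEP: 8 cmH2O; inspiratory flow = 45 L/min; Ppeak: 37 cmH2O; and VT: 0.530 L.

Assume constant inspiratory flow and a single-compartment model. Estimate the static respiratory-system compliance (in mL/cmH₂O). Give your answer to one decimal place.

33.1

Flow: 45 L/min ÷ 60 = 0.75 L/s.
Equation of motion (constant flow): PIP = Vt/C + R·V̇ + PEEP.
Vt/C = PIP − R·V̇ − PEEP = 37 − 17.3×0.75 − 8 = 37 − 12.975 − 8 = 16.025 cmH2O.
C = Vt / 16.025 = 530 / 16.025 = 33.073 mL/cmH2O.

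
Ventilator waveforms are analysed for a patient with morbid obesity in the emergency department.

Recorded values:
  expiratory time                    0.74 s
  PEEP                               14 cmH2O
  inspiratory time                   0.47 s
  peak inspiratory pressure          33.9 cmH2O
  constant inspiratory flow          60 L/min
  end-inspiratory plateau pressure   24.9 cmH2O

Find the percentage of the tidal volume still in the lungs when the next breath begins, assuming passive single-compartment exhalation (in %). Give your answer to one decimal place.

Flow: 60 L/min ÷ 60 = 1 L/s.
Vt = flow × Ti = 1 L/s × 0.47 s × 1000 mL/L = 470.0 mL.
R = (PIP − Pplat)/V̇ = (33.9 − 24.9) / 1 = 9.0/1 = 9.0 cmH2O·s/L.
C = Vt/(Pplat − PEEP) = 470.0 / (24.9 − 14) = 470.0/10.9 = 43.119 mL/cmH2O.
τ = R × C = 9.0 × 0.04312 L/cmH2O = 0.3881 s.
Fraction remaining at end-expiration = e^(−Te/τ) = e^(−0.74/0.3881) = 0.1486 → 14.86%.

14.9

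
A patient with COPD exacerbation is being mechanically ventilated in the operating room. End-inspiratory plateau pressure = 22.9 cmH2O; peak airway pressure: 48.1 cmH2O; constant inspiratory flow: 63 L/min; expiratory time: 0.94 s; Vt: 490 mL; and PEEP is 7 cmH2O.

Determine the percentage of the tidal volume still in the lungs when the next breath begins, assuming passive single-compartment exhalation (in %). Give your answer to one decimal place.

28.1

Flow: 63 L/min ÷ 60 = 1.05 L/s.
R = (PIP − Pplat)/V̇ = (48.1 − 22.9) / 1.05 = 25.2/1.05 = 24.0 cmH2O·s/L.
C = Vt/(Pplat − PEEP) = 490.0 / (22.9 − 7) = 490.0/15.9 = 30.818 mL/cmH2O.
τ = R × C = 24.0 × 0.03082 L/cmH2O = 0.7397 s.
Fraction remaining at end-expiration = e^(−Te/τ) = e^(−0.94/0.7397) = 0.2806 → 28.06%.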